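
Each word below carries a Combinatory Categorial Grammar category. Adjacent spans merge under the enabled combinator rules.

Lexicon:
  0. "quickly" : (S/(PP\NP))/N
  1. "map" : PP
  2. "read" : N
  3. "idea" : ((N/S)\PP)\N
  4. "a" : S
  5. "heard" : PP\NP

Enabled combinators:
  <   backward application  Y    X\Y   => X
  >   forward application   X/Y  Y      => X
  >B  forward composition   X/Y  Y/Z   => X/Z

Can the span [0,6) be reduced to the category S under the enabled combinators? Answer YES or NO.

YES

[0,6] S   >
  [0,5] S/(PP\NP)   >
    [0,1] "quickly" : (S/(PP\NP))/N
    [1,5] N   >
      [1,4] N/S   <
        [1,2] "map" : PP
        [2,4] (N/S)\PP   <
          [2,3] "read" : N
          [3,4] "idea" : ((N/S)\PP)\N
      [4,5] "a" : S
  [5,6] "heard" : PP\NP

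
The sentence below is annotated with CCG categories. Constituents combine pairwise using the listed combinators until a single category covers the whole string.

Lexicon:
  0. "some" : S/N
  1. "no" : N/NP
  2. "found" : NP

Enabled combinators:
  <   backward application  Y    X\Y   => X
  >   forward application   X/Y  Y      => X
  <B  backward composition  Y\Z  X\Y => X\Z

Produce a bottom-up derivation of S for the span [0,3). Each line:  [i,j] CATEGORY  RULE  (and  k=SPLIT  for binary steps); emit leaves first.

[0,3] S   >
  [0,1] "some" : S/N
  [1,3] N   >
    [1,2] "no" : N/NP
    [2,3] "found" : NP

[0,1] S/N  lex  "some"
[1,2] N/NP  lex  "no"
[2,3] NP  lex  "found"
[1,3] N  >  k=2
[0,3] S  >  k=1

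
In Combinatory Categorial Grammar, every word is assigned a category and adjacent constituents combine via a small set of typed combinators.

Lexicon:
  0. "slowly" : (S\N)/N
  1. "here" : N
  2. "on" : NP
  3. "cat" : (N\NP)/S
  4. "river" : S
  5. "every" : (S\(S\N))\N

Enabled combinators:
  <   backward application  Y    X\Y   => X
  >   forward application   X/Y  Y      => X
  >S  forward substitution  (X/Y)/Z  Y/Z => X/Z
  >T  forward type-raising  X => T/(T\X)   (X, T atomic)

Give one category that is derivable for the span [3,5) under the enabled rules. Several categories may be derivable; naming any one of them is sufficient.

[0,6] S   <
  [0,2] S\N   >
    [0,1] "slowly" : (S\N)/N
    [1,2] "here" : N
  [2,6] S\(S\N)   <
    [2,5] N   >
      [2,3] N/(N\NP)   >T
        [2,3] "on" : NP
      [3,5] N\NP   >
        [3,4] "cat" : (N\NP)/S
        [4,5] "river" : S
    [5,6] "every" : (S\(S\N))\N

N\NP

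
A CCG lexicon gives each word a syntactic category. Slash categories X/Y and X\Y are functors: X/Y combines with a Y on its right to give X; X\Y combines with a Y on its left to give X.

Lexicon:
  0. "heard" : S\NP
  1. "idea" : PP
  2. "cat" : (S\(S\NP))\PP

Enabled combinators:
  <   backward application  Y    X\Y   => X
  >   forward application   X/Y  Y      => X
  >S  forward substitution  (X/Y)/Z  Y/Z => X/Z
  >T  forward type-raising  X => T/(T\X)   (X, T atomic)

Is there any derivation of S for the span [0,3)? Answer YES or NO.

YES

[0,3] S   <
  [0,1] "heard" : S\NP
  [1,3] S\(S\NP)   <
    [1,2] "idea" : PP
    [2,3] "cat" : (S\(S\NP))\PP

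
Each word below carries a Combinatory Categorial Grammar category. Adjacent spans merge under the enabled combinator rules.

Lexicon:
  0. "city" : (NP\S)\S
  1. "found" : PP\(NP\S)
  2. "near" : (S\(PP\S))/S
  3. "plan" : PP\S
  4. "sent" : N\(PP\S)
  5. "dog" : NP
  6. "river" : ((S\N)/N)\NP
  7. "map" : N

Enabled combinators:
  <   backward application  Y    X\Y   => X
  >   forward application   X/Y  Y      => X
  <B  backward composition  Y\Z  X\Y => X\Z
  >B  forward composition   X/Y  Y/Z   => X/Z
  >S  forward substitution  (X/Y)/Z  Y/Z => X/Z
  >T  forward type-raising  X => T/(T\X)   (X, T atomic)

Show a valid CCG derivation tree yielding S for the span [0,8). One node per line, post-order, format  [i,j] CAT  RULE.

[0,1] (NP\S)\S  lex  "city"
[1,2] PP\(NP\S)  lex  "found"
[0,2] PP\S  <B  k=1
[2,3] (S\(PP\S))/S  lex  "near"
[3,4] PP\S  lex  "plan"
[4,5] N\(PP\S)  lex  "sent"
[3,5] N  <  k=4
[5,6] NP  lex  "dog"
[6,7] ((S\N)/N)\NP  lex  "river"
[5,7] (S\N)/N  <  k=6
[7,8] N  lex  "map"
[5,8] S\N  >  k=7
[3,8] S  <  k=5
[2,8] S\(PP\S)  >  k=3
[0,8] S  <  k=2

[0,8] S   <
  [0,2] PP\S   <B
    [0,1] "city" : (NP\S)\S
    [1,2] "found" : PP\(NP\S)
  [2,8] S\(PP\S)   >
    [2,3] "near" : (S\(PP\S))/S
    [3,8] S   <
      [3,5] N   <
        [3,4] "plan" : PP\S
        [4,5] "sent" : N\(PP\S)
      [5,8] S\N   >
        [5,7] (S\N)/N   <
          [5,6] "dog" : NP
          [6,7] "river" : ((S\N)/N)\NP
        [7,8] "map" : N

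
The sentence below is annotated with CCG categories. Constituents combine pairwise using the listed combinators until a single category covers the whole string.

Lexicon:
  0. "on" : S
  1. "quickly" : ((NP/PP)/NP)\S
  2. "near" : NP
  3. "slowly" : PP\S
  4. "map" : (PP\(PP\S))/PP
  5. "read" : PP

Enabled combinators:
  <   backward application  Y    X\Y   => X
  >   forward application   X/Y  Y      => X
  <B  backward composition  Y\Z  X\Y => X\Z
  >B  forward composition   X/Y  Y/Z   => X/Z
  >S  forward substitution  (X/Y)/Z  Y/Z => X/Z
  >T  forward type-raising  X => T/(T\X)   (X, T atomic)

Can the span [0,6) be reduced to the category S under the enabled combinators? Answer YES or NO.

NO

S ((NP/PP)/NP)\S NP PP\S (PP\(PP\S))/PP PP
CKY chart[0,6] = {N/(N\NP), NP, NP/(NP\NP), NP/(PP\PP), PP/(PP\NP), S/(S\NP)}; S ∉ chart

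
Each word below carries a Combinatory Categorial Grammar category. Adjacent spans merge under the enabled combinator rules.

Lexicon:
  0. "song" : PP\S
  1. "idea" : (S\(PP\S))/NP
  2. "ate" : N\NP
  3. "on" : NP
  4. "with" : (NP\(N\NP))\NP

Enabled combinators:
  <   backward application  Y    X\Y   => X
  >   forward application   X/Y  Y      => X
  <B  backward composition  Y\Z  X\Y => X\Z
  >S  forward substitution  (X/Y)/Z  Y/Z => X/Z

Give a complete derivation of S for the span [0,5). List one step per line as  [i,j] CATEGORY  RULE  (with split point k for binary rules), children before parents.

[0,1] PP\S  lex  "song"
[1,2] (S\(PP\S))/NP  lex  "idea"
[2,3] N\NP  lex  "ate"
[3,4] NP  lex  "on"
[4,5] (NP\(N\NP))\NP  lex  "with"
[3,5] NP\(N\NP)  <  k=4
[2,5] NP  <  k=3
[1,5] S\(PP\S)  >  k=2
[0,5] S  <  k=1

[0,5] S   <
  [0,1] "song" : PP\S
  [1,5] S\(PP\S)   >
    [1,2] "idea" : (S\(PP\S))/NP
    [2,5] NP   <
      [2,3] "ate" : N\NP
      [3,5] NP\(N\NP)   <
        [3,4] "on" : NP
        [4,5] "with" : (NP\(N\NP))\NP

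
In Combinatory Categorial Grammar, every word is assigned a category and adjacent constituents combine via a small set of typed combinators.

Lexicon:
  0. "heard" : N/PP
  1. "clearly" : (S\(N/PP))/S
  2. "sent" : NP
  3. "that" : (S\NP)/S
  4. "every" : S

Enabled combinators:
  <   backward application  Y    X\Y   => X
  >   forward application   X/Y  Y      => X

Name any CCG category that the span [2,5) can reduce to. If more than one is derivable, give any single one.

S

[0,5] S   <
  [0,1] "heard" : N/PP
  [1,5] S\(N/PP)   >
    [1,2] "clearly" : (S\(N/PP))/S
    [2,5] S   <
      [2,3] "sent" : NP
      [3,5] S\NP   >
        [3,4] "that" : (S\NP)/S
        [4,5] "every" : S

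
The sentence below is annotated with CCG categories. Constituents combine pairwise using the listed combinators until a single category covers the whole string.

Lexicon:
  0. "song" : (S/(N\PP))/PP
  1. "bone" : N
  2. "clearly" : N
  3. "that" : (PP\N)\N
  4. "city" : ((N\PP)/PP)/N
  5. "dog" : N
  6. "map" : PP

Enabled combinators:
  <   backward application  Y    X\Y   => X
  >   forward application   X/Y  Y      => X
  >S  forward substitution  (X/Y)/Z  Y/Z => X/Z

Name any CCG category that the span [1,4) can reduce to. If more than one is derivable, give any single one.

[0,7] S   >
  [0,4] S/(N\PP)   >
    [0,1] "song" : (S/(N\PP))/PP
    [1,4] PP   <
      [1,2] "bone" : N
      [2,4] PP\N   <
        [2,3] "clearly" : N
        [3,4] "that" : (PP\N)\N
  [4,7] N\PP   >
    [4,6] (N\PP)/PP   >
      [4,5] "city" : ((N\PP)/PP)/N
      [5,6] "dog" : N
    [6,7] "map" : PP

PP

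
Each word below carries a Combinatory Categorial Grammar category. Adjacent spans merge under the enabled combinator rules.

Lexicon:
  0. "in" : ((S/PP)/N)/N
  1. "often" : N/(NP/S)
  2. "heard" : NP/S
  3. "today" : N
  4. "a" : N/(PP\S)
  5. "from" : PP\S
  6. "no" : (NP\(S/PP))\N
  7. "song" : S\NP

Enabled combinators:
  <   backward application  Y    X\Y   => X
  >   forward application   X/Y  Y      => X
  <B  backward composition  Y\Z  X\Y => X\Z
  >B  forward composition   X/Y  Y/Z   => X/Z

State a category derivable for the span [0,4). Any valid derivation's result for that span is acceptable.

S/PP

[0,8] S   <
  [0,7] NP   <
    [0,4] S/PP   >
      [0,3] (S/PP)/N   >
        [0,1] "in" : ((S/PP)/N)/N
        [1,3] N   >
          [1,2] "often" : N/(NP/S)
          [2,3] "heard" : NP/S
      [3,4] "today" : N
    [4,7] NP\(S/PP)   <
      [4,6] N   >
        [4,5] "a" : N/(PP\S)
        [5,6] "from" : PP\S
      [6,7] "no" : (NP\(S/PP))\N
  [7,8] "song" : S\NP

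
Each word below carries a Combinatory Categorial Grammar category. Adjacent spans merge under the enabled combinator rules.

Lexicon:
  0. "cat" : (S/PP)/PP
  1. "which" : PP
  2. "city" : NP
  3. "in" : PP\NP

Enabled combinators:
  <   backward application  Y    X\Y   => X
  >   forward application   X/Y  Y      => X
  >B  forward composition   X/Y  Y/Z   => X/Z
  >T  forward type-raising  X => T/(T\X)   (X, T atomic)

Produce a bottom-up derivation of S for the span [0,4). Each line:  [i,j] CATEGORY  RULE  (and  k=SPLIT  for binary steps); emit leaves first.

[0,1] (S/PP)/PP  lex  "cat"
[1,2] PP  lex  "which"
[0,2] S/PP  >  k=1
[2,3] NP  lex  "city"
[3,4] PP\NP  lex  "in"
[2,4] PP  <  k=3
[0,4] S  >  k=2

[0,4] S   >
  [0,2] S/PP   >
    [0,1] "cat" : (S/PP)/PP
    [1,2] "which" : PP
  [2,4] PP   <
    [2,3] "city" : NP
    [3,4] "in" : PP\NP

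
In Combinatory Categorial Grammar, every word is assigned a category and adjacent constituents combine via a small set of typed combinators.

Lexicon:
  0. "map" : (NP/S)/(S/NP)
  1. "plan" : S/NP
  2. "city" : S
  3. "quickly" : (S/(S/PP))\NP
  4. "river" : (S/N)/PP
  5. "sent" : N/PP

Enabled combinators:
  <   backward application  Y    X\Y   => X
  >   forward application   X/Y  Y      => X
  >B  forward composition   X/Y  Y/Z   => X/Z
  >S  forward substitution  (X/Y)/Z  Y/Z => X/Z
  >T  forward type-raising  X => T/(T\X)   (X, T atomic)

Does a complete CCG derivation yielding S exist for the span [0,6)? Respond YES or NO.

YES

[0,6] S   >
  [0,4] S/(S/PP)   <
    [0,3] NP   >
      [0,2] NP/S   >
        [0,1] "map" : (NP/S)/(S/NP)
        [1,2] "plan" : S/NP
      [2,3] "city" : S
    [3,4] "quickly" : (S/(S/PP))\NP
  [4,6] S/PP   >S
    [4,5] "river" : (S/N)/PP
    [5,6] "sent" : N/PP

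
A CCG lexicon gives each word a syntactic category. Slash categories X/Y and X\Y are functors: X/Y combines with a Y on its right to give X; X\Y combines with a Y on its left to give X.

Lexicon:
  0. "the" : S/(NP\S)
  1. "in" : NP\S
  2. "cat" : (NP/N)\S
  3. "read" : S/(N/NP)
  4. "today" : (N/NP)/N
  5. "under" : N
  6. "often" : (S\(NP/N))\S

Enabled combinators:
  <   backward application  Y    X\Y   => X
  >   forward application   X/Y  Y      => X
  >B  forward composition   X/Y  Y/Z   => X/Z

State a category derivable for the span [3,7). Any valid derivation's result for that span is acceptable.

S\(NP/N)

[0,7] S   <
  [0,3] NP/N   <
    [0,2] S   >
      [0,1] "the" : S/(NP\S)
      [1,2] "in" : NP\S
    [2,3] "cat" : (NP/N)\S
  [3,7] S\(NP/N)   <
    [3,6] S   >
      [3,4] "read" : S/(N/NP)
      [4,6] N/NP   >
        [4,5] "today" : (N/NP)/N
        [5,6] "under" : N
    [6,7] "often" : (S\(NP/N))\S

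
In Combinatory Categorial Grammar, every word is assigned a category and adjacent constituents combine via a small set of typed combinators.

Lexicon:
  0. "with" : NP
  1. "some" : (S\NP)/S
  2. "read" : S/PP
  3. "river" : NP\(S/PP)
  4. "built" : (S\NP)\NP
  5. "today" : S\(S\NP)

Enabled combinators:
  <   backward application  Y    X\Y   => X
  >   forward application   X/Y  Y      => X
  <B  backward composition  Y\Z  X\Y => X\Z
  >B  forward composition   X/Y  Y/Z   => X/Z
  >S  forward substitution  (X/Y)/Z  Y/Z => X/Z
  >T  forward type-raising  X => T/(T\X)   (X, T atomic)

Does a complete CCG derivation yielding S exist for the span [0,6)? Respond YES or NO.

YES

[0,6] S   <
  [0,1] "with" : NP
  [1,6] S\NP   >
    [1,2] "some" : (S\NP)/S
    [2,6] S   <
      [2,5] S\NP   <
        [2,4] NP   <
          [2,3] "read" : S/PP
          [3,4] "river" : NP\(S/PP)
        [4,5] "built" : (S\NP)\NP
      [5,6] "today" : S\(S\NP)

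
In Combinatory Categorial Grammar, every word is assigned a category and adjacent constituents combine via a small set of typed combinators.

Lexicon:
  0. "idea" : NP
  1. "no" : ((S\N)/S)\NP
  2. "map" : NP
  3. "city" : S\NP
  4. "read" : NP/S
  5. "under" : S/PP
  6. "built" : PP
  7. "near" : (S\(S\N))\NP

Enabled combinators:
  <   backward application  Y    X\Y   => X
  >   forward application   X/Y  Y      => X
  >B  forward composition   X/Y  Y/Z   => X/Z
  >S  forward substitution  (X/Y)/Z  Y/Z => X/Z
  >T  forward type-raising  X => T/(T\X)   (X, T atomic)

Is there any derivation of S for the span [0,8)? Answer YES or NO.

[0,8] S   <
  [0,4] S\N   >
    [0,2] (S\N)/S   <
      [0,1] "idea" : NP
      [1,2] "no" : ((S\N)/S)\NP
    [2,4] S   >
      [2,3] S/(S\NP)   >T
        [2,3] "map" : NP
      [3,4] "city" : S\NP
  [4,8] S\(S\N)   <
    [4,7] NP   >
      [4,6] NP/PP   >B
        [4,5] "read" : NP/S
        [5,6] "under" : S/PP
      [6,7] "built" : PP
    [7,8] "near" : (S\(S\N))\NP

YES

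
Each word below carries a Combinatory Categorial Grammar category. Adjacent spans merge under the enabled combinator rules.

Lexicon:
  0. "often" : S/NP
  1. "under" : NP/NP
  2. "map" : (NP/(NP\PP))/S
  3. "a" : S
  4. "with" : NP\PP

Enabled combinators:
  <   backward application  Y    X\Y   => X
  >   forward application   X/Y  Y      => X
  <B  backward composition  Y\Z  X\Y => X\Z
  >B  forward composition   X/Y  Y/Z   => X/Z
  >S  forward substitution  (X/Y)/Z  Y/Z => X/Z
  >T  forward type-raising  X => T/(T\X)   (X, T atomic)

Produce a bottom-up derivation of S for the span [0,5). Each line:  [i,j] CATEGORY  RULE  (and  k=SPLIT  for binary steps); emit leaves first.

[0,5] S   >
  [0,2] S/NP   >B
    [0,1] "often" : S/NP
    [1,2] "under" : NP/NP
  [2,5] NP   >
    [2,4] NP/(NP\PP)   >
      [2,3] "map" : (NP/(NP\PP))/S
      [3,4] "a" : S
    [4,5] "with" : NP\PP

[0,1] S/NP  lex  "often"
[1,2] NP/NP  lex  "under"
[0,2] S/NP  >B  k=1
[2,3] (NP/(NP\PP))/S  lex  "map"
[3,4] S  lex  "a"
[2,4] NP/(NP\PP)  >  k=3
[4,5] NP\PP  lex  "with"
[2,5] NP  >  k=4
[0,5] S  >  k=2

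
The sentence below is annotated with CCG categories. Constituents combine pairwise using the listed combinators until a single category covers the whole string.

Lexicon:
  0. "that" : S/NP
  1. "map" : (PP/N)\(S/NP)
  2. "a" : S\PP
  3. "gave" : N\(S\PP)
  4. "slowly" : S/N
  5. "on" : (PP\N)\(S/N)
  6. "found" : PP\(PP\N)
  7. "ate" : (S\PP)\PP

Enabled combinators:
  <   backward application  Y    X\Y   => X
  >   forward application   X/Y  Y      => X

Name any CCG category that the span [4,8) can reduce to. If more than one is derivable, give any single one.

[0,8] S   <
  [0,4] PP   >
    [0,2] PP/N   <
      [0,1] "that" : S/NP
      [1,2] "map" : (PP/N)\(S/NP)
    [2,4] N   <
      [2,3] "a" : S\PP
      [3,4] "gave" : N\(S\PP)
  [4,8] S\PP   <
    [4,7] PP   <
      [4,6] PP\N   <
        [4,5] "slowly" : S/N
        [5,6] "on" : (PP\N)\(S/N)
      [6,7] "found" : PP\(PP\N)
    [7,8] "ate" : (S\PP)\PP

S\PP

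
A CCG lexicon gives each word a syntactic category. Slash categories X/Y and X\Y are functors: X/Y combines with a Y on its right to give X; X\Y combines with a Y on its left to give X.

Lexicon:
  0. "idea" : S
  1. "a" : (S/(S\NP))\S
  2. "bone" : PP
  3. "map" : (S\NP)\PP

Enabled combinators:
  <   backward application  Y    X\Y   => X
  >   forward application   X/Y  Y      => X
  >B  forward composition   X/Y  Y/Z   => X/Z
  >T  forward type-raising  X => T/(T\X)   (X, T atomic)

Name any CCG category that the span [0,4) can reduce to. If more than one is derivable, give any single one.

S

[0,4] S   >
  [0,2] S/(S\NP)   <
    [0,1] "idea" : S
    [1,2] "a" : (S/(S\NP))\S
  [2,4] S\NP   <
    [2,3] "bone" : PP
    [3,4] "map" : (S\NP)\PP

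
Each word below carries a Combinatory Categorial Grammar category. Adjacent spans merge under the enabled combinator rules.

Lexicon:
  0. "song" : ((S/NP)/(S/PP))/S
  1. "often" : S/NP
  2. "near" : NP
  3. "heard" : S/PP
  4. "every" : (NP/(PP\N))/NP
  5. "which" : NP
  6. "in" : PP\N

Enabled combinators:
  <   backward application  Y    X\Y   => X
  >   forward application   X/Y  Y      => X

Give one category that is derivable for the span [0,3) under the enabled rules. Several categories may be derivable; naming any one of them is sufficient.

[0,7] S   >
  [0,4] S/NP   >
    [0,3] (S/NP)/(S/PP)   >
      [0,1] "song" : ((S/NP)/(S/PP))/S
      [1,3] S   >
        [1,2] "often" : S/NP
        [2,3] "near" : NP
    [3,4] "heard" : S/PP
  [4,7] NP   >
    [4,6] NP/(PP\N)   >
      [4,5] "every" : (NP/(PP\N))/NP
      [5,6] "which" : NP
    [6,7] "in" : PP\N

(S/NP)/(S/PP)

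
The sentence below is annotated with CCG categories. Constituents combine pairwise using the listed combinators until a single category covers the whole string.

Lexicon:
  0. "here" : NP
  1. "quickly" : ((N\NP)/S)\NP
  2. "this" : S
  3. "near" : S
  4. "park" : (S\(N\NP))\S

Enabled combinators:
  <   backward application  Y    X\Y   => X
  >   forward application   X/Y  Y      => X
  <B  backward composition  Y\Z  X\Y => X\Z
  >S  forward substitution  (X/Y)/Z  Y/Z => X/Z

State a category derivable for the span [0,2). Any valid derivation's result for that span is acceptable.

[0,5] S   <
  [0,3] N\NP   >
    [0,2] (N\NP)/S   <
      [0,1] "here" : NP
      [1,2] "quickly" : ((N\NP)/S)\NP
    [2,3] "this" : S
  [3,5] S\(N\NP)   <
    [3,4] "near" : S
    [4,5] "park" : (S\(N\NP))\S

(N\NP)/S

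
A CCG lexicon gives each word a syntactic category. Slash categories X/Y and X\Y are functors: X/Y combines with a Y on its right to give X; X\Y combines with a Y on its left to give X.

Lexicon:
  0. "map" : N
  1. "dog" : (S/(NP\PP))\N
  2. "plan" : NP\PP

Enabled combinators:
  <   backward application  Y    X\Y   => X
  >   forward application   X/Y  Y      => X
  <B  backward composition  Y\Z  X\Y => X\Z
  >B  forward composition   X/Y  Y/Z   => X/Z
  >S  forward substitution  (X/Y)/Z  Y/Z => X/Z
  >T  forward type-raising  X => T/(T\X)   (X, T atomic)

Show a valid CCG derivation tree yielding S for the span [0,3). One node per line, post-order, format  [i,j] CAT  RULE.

[0,3] S   >
  [0,2] S/(NP\PP)   <
    [0,1] "map" : N
    [1,2] "dog" : (S/(NP\PP))\N
  [2,3] "plan" : NP\PP

[0,1] N  lex  "map"
[1,2] (S/(NP\PP))\N  lex  "dog"
[0,2] S/(NP\PP)  <  k=1
[2,3] NP\PP  lex  "plan"
[0,3] S  >  k=2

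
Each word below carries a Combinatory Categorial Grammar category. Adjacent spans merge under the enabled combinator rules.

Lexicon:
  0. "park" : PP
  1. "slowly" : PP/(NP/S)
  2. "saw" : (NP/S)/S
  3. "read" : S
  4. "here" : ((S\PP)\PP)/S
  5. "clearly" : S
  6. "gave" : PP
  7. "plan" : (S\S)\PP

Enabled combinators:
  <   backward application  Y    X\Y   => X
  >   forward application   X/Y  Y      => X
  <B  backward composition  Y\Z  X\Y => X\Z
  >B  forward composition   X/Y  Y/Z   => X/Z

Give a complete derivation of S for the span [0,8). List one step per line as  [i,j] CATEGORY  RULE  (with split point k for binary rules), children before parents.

[0,8] S   <
  [0,1] "park" : PP
  [1,8] S\PP   <B
    [1,6] S\PP   <
      [1,4] PP   >
        [1,2] "slowly" : PP/(NP/S)
        [2,4] NP/S   >
          [2,3] "saw" : (NP/S)/S
          [3,4] "read" : S
      [4,6] (S\PP)\PP   >
        [4,5] "here" : ((S\PP)\PP)/S
        [5,6] "clearly" : S
    [6,8] S\S   <
      [6,7] "gave" : PP
      [7,8] "plan" : (S\S)\PP

[0,1] PP  lex  "park"
[1,2] PP/(NP/S)  lex  "slowly"
[2,3] (NP/S)/S  lex  "saw"
[3,4] S  lex  "read"
[2,4] NP/S  >  k=3
[1,4] PP  >  k=2
[4,5] ((S\PP)\PP)/S  lex  "here"
[5,6] S  lex  "clearly"
[4,6] (S\PP)\PP  >  k=5
[1,6] S\PP  <  k=4
[6,7] PP  lex  "gave"
[7,8] (S\S)\PP  lex  "plan"
[6,8] S\S  <  k=7
[1,8] S\PP  <B  k=6
[0,8] S  <  k=1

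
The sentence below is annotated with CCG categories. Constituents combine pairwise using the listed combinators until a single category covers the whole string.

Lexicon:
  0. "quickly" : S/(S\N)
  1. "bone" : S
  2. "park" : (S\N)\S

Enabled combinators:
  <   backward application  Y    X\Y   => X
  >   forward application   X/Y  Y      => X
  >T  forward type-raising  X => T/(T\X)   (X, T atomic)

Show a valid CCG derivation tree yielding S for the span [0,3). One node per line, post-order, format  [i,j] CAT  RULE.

[0,1] S/(S\N)  lex  "quickly"
[1,2] S  lex  "bone"
[2,3] (S\N)\S  lex  "park"
[1,3] S\N  <  k=2
[0,3] S  >  k=1

[0,3] S   >
  [0,1] "quickly" : S/(S\N)
  [1,3] S\N   <
    [1,2] "bone" : S
    [2,3] "park" : (S\N)\S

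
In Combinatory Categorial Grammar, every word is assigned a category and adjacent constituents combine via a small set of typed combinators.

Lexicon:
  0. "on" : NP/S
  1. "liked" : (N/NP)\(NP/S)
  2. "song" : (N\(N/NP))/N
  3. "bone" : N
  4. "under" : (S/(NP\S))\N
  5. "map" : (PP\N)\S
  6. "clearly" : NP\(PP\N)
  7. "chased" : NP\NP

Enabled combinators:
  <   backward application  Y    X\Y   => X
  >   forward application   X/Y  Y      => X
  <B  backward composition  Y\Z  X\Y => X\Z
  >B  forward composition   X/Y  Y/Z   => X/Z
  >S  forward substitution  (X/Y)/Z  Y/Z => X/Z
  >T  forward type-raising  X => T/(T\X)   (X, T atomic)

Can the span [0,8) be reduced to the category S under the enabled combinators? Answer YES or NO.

[0,8] S   >
  [0,5] S/(NP\S)   <
    [0,4] N   <
      [0,2] N/NP   <
        [0,1] "on" : NP/S
        [1,2] "liked" : (N/NP)\(NP/S)
      [2,4] N\(N/NP)   >
        [2,3] "song" : (N\(N/NP))/N
        [3,4] "bone" : N
    [4,5] "under" : (S/(NP\S))\N
  [5,8] NP\S   <B
    [5,7] NP\S   <B
      [5,6] "map" : (PP\N)\S
      [6,7] "clearly" : NP\(PP\N)
    [7,8] "chased" : NP\NP

YES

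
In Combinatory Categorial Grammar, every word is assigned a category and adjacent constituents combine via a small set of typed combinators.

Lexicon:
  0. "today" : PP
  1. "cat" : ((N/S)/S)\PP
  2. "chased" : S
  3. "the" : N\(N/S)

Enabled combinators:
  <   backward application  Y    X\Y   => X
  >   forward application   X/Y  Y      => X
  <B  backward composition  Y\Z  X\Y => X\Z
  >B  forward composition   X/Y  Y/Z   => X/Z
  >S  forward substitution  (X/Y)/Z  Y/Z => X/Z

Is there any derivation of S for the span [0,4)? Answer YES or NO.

PP ((N/S)/S)\PP S N\(N/S)
CKY chart[0,4] = {N}; S ∉ chart

NO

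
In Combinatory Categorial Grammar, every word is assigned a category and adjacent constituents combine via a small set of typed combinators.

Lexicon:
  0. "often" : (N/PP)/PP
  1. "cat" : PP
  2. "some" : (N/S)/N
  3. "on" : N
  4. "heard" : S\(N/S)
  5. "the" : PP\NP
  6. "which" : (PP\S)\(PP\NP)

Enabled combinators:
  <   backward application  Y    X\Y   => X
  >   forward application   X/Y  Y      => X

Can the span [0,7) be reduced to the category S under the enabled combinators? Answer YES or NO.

(N/PP)/PP PP (N/S)/N N S\(N/S) PP\NP (PP\S)\(PP\NP)
CKY chart[0,7] = {N}; S ∉ chart

NO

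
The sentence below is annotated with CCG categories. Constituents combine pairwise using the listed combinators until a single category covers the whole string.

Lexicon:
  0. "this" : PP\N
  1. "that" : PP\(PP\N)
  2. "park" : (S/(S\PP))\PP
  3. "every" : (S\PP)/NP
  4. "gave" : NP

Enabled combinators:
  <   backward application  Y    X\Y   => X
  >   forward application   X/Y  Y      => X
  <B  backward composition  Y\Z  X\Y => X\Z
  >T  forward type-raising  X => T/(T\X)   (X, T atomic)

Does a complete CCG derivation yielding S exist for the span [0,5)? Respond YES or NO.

[0,5] S   >
  [0,3] S/(S\PP)   <
    [0,2] PP   <
      [0,1] "this" : PP\N
      [1,2] "that" : PP\(PP\N)
    [2,3] "park" : (S/(S\PP))\PP
  [3,5] S\PP   >
    [3,4] "every" : (S\PP)/NP
    [4,5] "gave" : NP

YES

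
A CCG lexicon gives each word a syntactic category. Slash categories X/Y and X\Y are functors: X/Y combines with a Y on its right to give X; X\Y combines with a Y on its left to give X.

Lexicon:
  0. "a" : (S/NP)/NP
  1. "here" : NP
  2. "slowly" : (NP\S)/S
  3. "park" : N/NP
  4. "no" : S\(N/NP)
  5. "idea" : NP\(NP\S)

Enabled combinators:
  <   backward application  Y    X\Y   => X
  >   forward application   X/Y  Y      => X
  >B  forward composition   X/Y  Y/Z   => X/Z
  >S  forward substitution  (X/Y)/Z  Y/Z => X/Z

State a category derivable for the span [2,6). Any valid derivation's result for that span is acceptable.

NP

[0,6] S   >
  [0,2] S/NP   >
    [0,1] "a" : (S/NP)/NP
    [1,2] "here" : NP
  [2,6] NP   <
    [2,5] NP\S   >
      [2,3] "slowly" : (NP\S)/S
      [3,5] S   <
        [3,4] "park" : N/NP
        [4,5] "no" : S\(N/NP)
    [5,6] "idea" : NP\(NP\S)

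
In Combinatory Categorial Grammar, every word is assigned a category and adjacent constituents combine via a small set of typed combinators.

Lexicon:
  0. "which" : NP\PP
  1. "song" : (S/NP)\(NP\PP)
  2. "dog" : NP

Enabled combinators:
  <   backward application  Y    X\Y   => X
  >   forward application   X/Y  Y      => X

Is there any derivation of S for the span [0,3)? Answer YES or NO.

[0,3] S   >
  [0,2] S/NP   <
    [0,1] "which" : NP\PP
    [1,2] "song" : (S/NP)\(NP\PP)
  [2,3] "dog" : NP

YES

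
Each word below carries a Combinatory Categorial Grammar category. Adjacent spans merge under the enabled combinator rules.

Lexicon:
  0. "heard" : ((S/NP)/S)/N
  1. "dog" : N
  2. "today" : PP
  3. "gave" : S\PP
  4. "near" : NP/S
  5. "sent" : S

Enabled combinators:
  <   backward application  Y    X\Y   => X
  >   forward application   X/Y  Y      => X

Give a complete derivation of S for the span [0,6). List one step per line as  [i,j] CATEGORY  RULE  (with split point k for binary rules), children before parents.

[0,6] S   >
  [0,4] S/NP   >
    [0,2] (S/NP)/S   >
      [0,1] "heard" : ((S/NP)/S)/N
      [1,2] "dog" : N
    [2,4] S   <
      [2,3] "today" : PP
      [3,4] "gave" : S\PP
  [4,6] NP   >
    [4,5] "near" : NP/S
    [5,6] "sent" : S

[0,1] ((S/NP)/S)/N  lex  "heard"
[1,2] N  lex  "dog"
[0,2] (S/NP)/S  >  k=1
[2,3] PP  lex  "today"
[3,4] S\PP  lex  "gave"
[2,4] S  <  k=3
[0,4] S/NP  >  k=2
[4,5] NP/S  lex  "near"
[5,6] S  lex  "sent"
[4,6] NP  >  k=5
[0,6] S  >  k=4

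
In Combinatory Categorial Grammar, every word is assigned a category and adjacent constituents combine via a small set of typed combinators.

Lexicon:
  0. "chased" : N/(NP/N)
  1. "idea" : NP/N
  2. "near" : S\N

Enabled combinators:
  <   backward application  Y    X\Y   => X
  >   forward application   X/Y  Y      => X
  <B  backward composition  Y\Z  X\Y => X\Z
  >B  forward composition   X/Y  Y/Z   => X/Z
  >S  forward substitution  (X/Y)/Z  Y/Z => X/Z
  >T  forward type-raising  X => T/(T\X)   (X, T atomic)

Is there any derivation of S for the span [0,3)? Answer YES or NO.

YES

[0,3] S   <
  [0,2] N   >
    [0,1] "chased" : N/(NP/N)
    [1,2] "idea" : NP/N
  [2,3] "near" : S\N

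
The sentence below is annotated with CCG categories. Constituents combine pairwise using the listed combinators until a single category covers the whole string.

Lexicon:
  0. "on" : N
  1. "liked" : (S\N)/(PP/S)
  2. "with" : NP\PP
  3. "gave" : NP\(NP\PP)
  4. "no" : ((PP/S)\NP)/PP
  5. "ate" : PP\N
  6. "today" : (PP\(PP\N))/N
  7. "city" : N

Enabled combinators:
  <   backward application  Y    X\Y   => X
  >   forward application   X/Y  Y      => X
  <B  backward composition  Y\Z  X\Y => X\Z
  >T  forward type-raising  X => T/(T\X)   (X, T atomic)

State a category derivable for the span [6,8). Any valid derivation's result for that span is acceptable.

PP\(PP\N)

[0,8] S   >
  [0,1] S/(S\N)   >T
    [0,1] "on" : N
  [1,8] S\N   >
    [1,2] "liked" : (S\N)/(PP/S)
    [2,8] PP/S   <
      [2,4] NP   <
        [2,3] "with" : NP\PP
        [3,4] "gave" : NP\(NP\PP)
      [4,8] (PP/S)\NP   >
        [4,5] "no" : ((PP/S)\NP)/PP
        [5,8] PP   <
          [5,6] "ate" : PP\N
          [6,8] PP\(PP\N)   >
            [6,7] "today" : (PP\(PP\N))/N
            [7,8] "city" : N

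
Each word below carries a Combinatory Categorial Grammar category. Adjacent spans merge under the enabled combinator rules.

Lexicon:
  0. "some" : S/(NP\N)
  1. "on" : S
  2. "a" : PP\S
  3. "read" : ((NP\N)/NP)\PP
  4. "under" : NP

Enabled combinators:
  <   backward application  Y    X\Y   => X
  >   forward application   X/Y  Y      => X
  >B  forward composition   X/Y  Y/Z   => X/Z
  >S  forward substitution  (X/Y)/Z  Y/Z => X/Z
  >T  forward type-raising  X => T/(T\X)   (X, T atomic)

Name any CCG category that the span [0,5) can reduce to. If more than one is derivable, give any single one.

[0,5] S   >
  [0,4] S/NP   >B
    [0,1] "some" : S/(NP\N)
    [1,4] (NP\N)/NP   <
      [1,3] PP   >
        [1,2] PP/(PP\S)   >T
          [1,2] "on" : S
        [2,3] "a" : PP\S
      [3,4] "read" : ((NP\N)/NP)\PP
  [4,5] "under" : NP

S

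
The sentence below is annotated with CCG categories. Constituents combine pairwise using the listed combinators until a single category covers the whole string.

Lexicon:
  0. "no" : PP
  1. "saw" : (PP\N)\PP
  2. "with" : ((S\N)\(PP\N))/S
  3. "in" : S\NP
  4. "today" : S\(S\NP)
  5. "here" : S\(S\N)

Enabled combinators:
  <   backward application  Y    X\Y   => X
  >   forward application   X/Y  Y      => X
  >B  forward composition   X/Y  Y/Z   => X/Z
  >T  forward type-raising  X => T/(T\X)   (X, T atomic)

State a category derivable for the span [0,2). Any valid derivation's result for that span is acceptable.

PP\N

[0,6] S   <
  [0,5] S\N   <
    [0,2] PP\N   <
      [0,1] "no" : PP
      [1,2] "saw" : (PP\N)\PP
    [2,5] (S\N)\(PP\N)   >
      [2,3] "with" : ((S\N)\(PP\N))/S
      [3,5] S   <
        [3,4] "in" : S\NP
        [4,5] "today" : S\(S\NP)
  [5,6] "here" : S\(S\N)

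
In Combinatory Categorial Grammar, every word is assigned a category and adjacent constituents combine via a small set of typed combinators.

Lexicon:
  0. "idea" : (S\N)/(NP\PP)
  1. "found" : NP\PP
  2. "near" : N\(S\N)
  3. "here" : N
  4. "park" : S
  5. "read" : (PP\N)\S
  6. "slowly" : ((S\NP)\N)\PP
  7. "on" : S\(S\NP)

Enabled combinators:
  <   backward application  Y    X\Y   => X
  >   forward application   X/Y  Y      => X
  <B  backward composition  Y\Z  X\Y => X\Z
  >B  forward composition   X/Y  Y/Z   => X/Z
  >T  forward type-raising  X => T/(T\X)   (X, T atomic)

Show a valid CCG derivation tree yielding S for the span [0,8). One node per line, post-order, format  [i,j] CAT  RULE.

[0,1] (S\N)/(NP\PP)  lex  "idea"
[1,2] NP\PP  lex  "found"
[0,2] S\N  >  k=1
[2,3] N\(S\N)  lex  "near"
[0,3] N  <  k=2
[3,4] N  lex  "here"
[4,5] S  lex  "park"
[5,6] (PP\N)\S  lex  "read"
[4,6] PP\N  <  k=5
[3,6] PP  <  k=4
[6,7] ((S\NP)\N)\PP  lex  "slowly"
[3,7] (S\NP)\N  <  k=6
[0,7] S\NP  <  k=3
[7,8] S\(S\NP)  lex  "on"
[0,8] S  <  k=7

[0,8] S   <
  [0,7] S\NP   <
    [0,3] N   <
      [0,2] S\N   >
        [0,1] "idea" : (S\N)/(NP\PP)
        [1,2] "found" : NP\PP
      [2,3] "near" : N\(S\N)
    [3,7] (S\NP)\N   <
      [3,6] PP   <
        [3,4] "here" : N
        [4,6] PP\N   <
          [4,5] "park" : S
          [5,6] "read" : (PP\N)\S
      [6,7] "slowly" : ((S\NP)\N)\PP
  [7,8] "on" : S\(S\NP)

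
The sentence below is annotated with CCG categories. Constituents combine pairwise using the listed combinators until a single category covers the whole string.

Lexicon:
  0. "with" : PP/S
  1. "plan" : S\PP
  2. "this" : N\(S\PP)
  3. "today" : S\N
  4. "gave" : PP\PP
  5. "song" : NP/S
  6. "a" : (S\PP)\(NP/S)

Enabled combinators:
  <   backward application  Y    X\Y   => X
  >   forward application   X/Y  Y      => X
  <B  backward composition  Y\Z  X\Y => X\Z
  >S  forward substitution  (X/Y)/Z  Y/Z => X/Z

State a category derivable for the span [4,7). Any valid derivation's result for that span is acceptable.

S\PP

[0,7] S   <
  [0,4] PP   >
    [0,1] "with" : PP/S
    [1,4] S   <
      [1,3] N   <
        [1,2] "plan" : S\PP
        [2,3] "this" : N\(S\PP)
      [3,4] "today" : S\N
  [4,7] S\PP   <B
    [4,5] "gave" : PP\PP
    [5,7] S\PP   <
      [5,6] "song" : NP/S
      [6,7] "a" : (S\PP)\(NP/S)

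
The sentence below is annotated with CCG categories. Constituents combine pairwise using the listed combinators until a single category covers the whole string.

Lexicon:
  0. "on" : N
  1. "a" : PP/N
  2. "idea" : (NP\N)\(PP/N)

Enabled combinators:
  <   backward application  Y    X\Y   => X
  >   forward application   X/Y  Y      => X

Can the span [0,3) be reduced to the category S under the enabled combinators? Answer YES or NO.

NO

N PP/N (NP\N)\(PP/N)
CKY chart[0,3] = {NP}; S ∉ chart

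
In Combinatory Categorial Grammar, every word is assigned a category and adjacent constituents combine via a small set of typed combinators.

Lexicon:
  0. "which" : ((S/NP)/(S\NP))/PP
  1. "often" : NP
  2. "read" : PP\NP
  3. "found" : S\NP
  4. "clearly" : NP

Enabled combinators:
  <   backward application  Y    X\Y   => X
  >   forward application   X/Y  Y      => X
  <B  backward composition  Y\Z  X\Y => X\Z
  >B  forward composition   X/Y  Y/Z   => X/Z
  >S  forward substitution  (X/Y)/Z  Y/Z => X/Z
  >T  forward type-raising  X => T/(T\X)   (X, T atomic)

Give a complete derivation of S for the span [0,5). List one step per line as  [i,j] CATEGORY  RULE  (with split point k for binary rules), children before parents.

[0,1] ((S/NP)/(S\NP))/PP  lex  "which"
[1,2] NP  lex  "often"
[1,2] PP/(PP\NP)  >T
[2,3] PP\NP  lex  "read"
[1,3] PP  >  k=2
[0,3] (S/NP)/(S\NP)  >  k=1
[3,4] S\NP  lex  "found"
[0,4] S/NP  >  k=3
[4,5] NP  lex  "clearly"
[0,5] S  >  k=4

[0,5] S   >
  [0,4] S/NP   >
    [0,3] (S/NP)/(S\NP)   >
      [0,1] "which" : ((S/NP)/(S\NP))/PP
      [1,3] PP   >
        [1,2] PP/(PP\NP)   >T
          [1,2] "often" : NP
        [2,3] "read" : PP\NP
    [3,4] "found" : S\NP
  [4,5] "clearly" : NP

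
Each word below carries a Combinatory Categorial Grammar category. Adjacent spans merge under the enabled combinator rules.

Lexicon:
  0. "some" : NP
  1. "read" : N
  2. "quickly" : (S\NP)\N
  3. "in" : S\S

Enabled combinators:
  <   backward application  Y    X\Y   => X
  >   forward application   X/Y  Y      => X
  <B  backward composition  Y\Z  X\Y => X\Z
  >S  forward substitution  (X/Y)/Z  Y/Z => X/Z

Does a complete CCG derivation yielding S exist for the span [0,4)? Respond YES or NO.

[0,4] S   <
  [0,1] "some" : NP
  [1,4] S\NP   <B
    [1,3] S\NP   <
      [1,2] "read" : N
      [2,3] "quickly" : (S\NP)\N
    [3,4] "in" : S\S

YES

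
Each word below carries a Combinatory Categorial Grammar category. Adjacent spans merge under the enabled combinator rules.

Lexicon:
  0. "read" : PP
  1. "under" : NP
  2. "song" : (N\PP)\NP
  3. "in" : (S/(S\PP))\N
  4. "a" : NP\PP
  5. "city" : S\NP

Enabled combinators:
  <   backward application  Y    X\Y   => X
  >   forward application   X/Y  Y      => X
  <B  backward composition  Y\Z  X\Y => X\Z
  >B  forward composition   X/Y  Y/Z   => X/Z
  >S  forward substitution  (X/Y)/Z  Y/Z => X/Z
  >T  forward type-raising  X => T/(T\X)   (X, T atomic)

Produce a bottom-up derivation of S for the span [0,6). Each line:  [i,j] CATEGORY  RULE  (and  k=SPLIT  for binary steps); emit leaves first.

[0,1] PP  lex  "read"
[0,1] N/(N\PP)  >T
[1,2] NP  lex  "under"
[2,3] (N\PP)\NP  lex  "song"
[1,3] N\PP  <  k=2
[0,3] N  >  k=1
[3,4] (S/(S\PP))\N  lex  "in"
[0,4] S/(S\PP)  <  k=3
[4,5] NP\PP  lex  "a"
[5,6] S\NP  lex  "city"
[4,6] S\PP  <B  k=5
[0,6] S  >  k=4

[0,6] S   >
  [0,4] S/(S\PP)   <
    [0,3] N   >
      [0,1] N/(N\PP)   >T
        [0,1] "read" : PP
      [1,3] N\PP   <
        [1,2] "under" : NP
        [2,3] "song" : (N\PP)\NP
    [3,4] "in" : (S/(S\PP))\N
  [4,6] S\PP   <B
    [4,5] "a" : NP\PP
    [5,6] "city" : S\NP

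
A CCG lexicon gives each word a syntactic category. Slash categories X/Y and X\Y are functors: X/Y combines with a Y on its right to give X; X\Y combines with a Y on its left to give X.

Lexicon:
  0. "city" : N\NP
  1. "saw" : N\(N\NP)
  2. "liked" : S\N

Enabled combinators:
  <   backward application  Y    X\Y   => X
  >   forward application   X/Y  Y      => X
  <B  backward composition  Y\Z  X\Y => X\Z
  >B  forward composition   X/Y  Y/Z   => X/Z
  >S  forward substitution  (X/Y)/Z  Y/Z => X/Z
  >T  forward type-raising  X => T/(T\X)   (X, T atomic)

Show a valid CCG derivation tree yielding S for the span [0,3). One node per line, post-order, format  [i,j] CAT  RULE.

[0,3] S   <
  [0,2] N   <
    [0,1] "city" : N\NP
    [1,2] "saw" : N\(N\NP)
  [2,3] "liked" : S\N

[0,1] N\NP  lex  "city"
[1,2] N\(N\NP)  lex  "saw"
[0,2] N  <  k=1
[2,3] S\N  lex  "liked"
[0,3] S  <  k=2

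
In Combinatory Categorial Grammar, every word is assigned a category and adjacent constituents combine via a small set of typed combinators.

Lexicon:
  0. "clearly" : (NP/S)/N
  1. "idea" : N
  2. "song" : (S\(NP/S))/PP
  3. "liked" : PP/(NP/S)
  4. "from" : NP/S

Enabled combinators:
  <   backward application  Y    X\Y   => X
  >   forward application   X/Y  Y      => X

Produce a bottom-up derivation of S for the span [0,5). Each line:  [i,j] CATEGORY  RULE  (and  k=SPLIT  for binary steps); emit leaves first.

[0,5] S   <
  [0,2] NP/S   >
    [0,1] "clearly" : (NP/S)/N
    [1,2] "idea" : N
  [2,5] S\(NP/S)   >
    [2,3] "song" : (S\(NP/S))/PP
    [3,5] PP   >
      [3,4] "liked" : PP/(NP/S)
      [4,5] "from" : NP/S

[0,1] (NP/S)/N  lex  "clearly"
[1,2] N  lex  "idea"
[0,2] NP/S  >  k=1
[2,3] (S\(NP/S))/PP  lex  "song"
[3,4] PP/(NP/S)  lex  "liked"
[4,5] NP/S  lex  "from"
[3,5] PP  >  k=4
[2,5] S\(NP/S)  >  k=3
[0,5] S  <  k=2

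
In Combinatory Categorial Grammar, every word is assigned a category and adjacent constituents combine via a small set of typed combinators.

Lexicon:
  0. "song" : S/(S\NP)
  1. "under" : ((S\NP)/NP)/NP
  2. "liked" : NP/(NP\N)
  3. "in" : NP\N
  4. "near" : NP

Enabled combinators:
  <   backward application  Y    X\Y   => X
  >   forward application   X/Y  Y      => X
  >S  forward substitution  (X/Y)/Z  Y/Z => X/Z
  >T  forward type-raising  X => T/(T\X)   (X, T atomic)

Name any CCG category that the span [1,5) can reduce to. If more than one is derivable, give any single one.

S\NP

[0,5] S   >
  [0,1] "song" : S/(S\NP)
  [1,5] S\NP   >
    [1,4] (S\NP)/NP   >
      [1,2] "under" : ((S\NP)/NP)/NP
      [2,4] NP   >
        [2,3] "liked" : NP/(NP\N)
        [3,4] "in" : NP\N
    [4,5] "near" : NP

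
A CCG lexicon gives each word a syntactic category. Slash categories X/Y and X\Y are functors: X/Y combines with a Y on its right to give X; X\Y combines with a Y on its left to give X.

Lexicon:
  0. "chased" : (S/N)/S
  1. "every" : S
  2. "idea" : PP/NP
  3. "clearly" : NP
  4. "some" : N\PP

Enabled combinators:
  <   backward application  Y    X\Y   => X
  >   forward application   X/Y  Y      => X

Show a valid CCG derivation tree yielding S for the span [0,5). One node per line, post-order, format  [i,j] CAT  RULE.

[0,1] (S/N)/S  lex  "chased"
[1,2] S  lex  "every"
[0,2] S/N  >  k=1
[2,3] PP/NP  lex  "idea"
[3,4] NP  lex  "clearly"
[2,4] PP  >  k=3
[4,5] N\PP  lex  "some"
[2,5] N  <  k=4
[0,5] S  >  k=2

[0,5] S   >
  [0,2] S/N   >
    [0,1] "chased" : (S/N)/S
    [1,2] "every" : S
  [2,5] N   <
    [2,4] PP   >
      [2,3] "idea" : PP/NP
      [3,4] "clearly" : NP
    [4,5] "some" : N\PP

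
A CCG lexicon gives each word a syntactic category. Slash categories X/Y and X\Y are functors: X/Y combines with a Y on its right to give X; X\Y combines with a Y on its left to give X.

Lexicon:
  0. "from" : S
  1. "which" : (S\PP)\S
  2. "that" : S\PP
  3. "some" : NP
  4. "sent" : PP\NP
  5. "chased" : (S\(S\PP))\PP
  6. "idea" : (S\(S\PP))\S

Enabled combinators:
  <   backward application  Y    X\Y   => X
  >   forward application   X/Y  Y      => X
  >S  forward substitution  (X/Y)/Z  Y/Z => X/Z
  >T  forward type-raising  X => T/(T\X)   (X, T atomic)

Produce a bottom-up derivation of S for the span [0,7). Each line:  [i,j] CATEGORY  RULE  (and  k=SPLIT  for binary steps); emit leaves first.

[0,1] S  lex  "from"
[1,2] (S\PP)\S  lex  "which"
[0,2] S\PP  <  k=1
[2,3] S\PP  lex  "that"
[3,4] NP  lex  "some"
[4,5] PP\NP  lex  "sent"
[3,5] PP  <  k=4
[5,6] (S\(S\PP))\PP  lex  "chased"
[3,6] S\(S\PP)  <  k=5
[2,6] S  <  k=3
[6,7] (S\(S\PP))\S  lex  "idea"
[2,7] S\(S\PP)  <  k=6
[0,7] S  <  k=2

[0,7] S   <
  [0,2] S\PP   <
    [0,1] "from" : S
    [1,2] "which" : (S\PP)\S
  [2,7] S\(S\PP)   <
    [2,6] S   <
      [2,3] "that" : S\PP
      [3,6] S\(S\PP)   <
        [3,5] PP   <
          [3,4] "some" : NP
          [4,5] "sent" : PP\NP
        [5,6] "chased" : (S\(S\PP))\PP
    [6,7] "idea" : (S\(S\PP))\S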